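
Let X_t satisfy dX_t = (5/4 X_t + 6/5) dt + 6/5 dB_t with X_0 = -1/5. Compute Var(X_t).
Var(X_t) = 72*exp(5*t/2)/125 - 72/125

The variance V(t) = Var(X_t) satisfies V'(t) = 2 a V(t) + c^2 with V(0) = 0 (drift coefficient is linear in X, diffusion is constant). With a = 5/4, c = 6/5, the solution is
  V(t) = (c^2 / (2 a)) * (exp(2 a t) - 1)
       = ((6/5)^2 / (2*(5/4))) * (exp((5/2) t) - 1)
       = 72*exp(5*t/2)/125 - 72/125.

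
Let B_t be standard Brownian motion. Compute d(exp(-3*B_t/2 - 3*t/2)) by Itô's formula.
d(exp(-3*B_t/2 - 3*t/2)) = (-3*exp(-3*B_t/2 - 3*t/2)/8) dt + (-3*exp(-3*B_t/2 - 3*t/2)/2) dB_t

Itô's formula for f(t, x): d f(t, B_t) = (f_t + (1/2) f_xx) dt + f_x dB_t. Compute partials of f(t, x) = exp(-3*t/2 - 3*x/2):
  f_t(t,x)  = -3*exp(-3*t/2 - 3*x/2)/2
  f_x(t,x)  = -3*exp(-3*t/2 - 3*x/2)/2
  f_xx(t,x) = 9*exp(-3*t/2 - 3*x/2)/4
Assemble drift = f_t + (1/2) f_xx = -3*exp(-3*t/2 - 3*x/2)/8 and diffusion = f_x = -3*exp(-3*t/2 - 3*x/2)/2. Substituting x = B_t:
  d(exp(-3*B_t/2 - 3*t/2)) = (-3*exp(-3*B_t/2 - 3*t/2)/8) dt + (-3*exp(-3*B_t/2 - 3*t/2)/2) dB_t.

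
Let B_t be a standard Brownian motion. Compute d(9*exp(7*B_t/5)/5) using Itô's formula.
d(9*exp(7*B_t/5)/5) = (441*exp(7*B_t/5)/250) dt + (63*exp(7*B_t/5)/25) dB_t

Itô's formula for f(B_t) gives d f(B_t) = f'(B_t) dB_t + (1/2) f''(B_t) dt. Compute derivatives of f(x) = 9*exp(7*x/5)/5:
  f'(x)  = 63*exp(7*x/5)/25
  f''(x) = 441*exp(7*x/5)/125
Substitute x = B_t and multiply the f'' term by 1/2:
  drift     = (1/2) * (441*exp(7*x/5)/125) evaluated at B_t = 441*exp(7*B_t/5)/250
  diffusion = (63*exp(7*x/5)/25) evaluated at B_t = 63*exp(7*B_t/5)/25
Therefore d(9*exp(7*B_t/5)/5) = (441*exp(7*B_t/5)/250) dt + (63*exp(7*B_t/5)/25) dB_t.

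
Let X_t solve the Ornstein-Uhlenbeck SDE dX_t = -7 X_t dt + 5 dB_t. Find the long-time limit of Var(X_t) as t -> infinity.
lim Var(X_t) = 25/14

The OU SDE dX = -theta X dt + sigma dB admits the integrating factor exp(theta t): d(exp(theta t) X_t) = sigma exp(theta t) dB_t. Integrating from 0 to t gives X_t = x_0 * exp(-theta t) + sigma * int_0^t exp(-theta (t-s)) dB_s for any initial x_0. The Itô integral has variance (by the Itô isometry) sigma^2 * int_0^t exp(-2 theta (t - s)) ds = sigma^2 * (1 - exp(-2 theta t)) / (2 theta), independent of x_0.
With theta = 7, sigma = 5:
  Var(X_t) = (5)^2 * (1 - exp(-2*7 t)) / (2 * 7) = 25/14 - 25*exp(-14*t)/14.
As t -> infinity, exp(-2*7 t) -> 0, so the stationary variance is sigma^2 / (2 theta) = 25/14.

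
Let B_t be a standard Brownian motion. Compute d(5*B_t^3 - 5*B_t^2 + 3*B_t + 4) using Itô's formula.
d(5*B_t^3 - 5*B_t^2 + 3*B_t + 4) = (15*B_t - 5) dt + (15*B_t^2 - 10*B_t + 3) dB_t

Itô's formula for f(B_t) gives d f(B_t) = f'(B_t) dB_t + (1/2) f''(B_t) dt. Compute derivatives of f(x) = 5*x^3 - 5*x^2 + 3*x + 4:
  f'(x)  = 15*x^2 - 10*x + 3
  f''(x) = 30*x - 10
Substitute x = B_t and multiply the f'' term by 1/2:
  drift     = (1/2) * (30*x - 10) evaluated at B_t = 15*B_t - 5
  diffusion = (15*x^2 - 10*x + 3) evaluated at B_t = 15*B_t^2 - 10*B_t + 3
Therefore d(5*B_t^3 - 5*B_t^2 + 3*B_t + 4) = (15*B_t - 5) dt + (15*B_t^2 - 10*B_t + 3) dB_t.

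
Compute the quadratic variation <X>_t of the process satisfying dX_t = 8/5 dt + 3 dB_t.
<X>_t = 9*t

For an Itô process dX_t = a(t) dt + b(t) dB_t, the quadratic variation is <X>_t = int_0^t b(s)^2 ds (the drift term does not contribute). Here b(s) = 3, so
  b(s)^2 = 9.
Integrating from 0 to t:
  <X>_t = int_0^t (9) ds = 9*t.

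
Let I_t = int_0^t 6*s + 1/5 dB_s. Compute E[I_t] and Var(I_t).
E[I_t] = 0; Var(I_t) = t*(300*t^2 + 30*t + 1)/25

The Itô integral of a deterministic integrand f(s) has mean 0 because each increment f(s) * (B_{s+ds} - B_s) has mean 0. By the Itô isometry:
  Var( int_0^t f(s) dB_s ) = E[ (int_0^t f(s) dB_s)^2 ] = int_0^t f(s)^2 ds.
Here f(s) = 6*s + 1/5, so f(s)^2 = (30*s + 1)^2/25. Integrate:
  int_0^t ((30*s + 1)^2/25) ds = t*(300*t^2 + 30*t + 1)/25.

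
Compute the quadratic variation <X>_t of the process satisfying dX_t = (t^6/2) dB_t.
<X>_t = t^13/52

For an Itô process dX_t = a(t) dt + b(t) dB_t, the quadratic variation is <X>_t = int_0^t b(s)^2 ds (the drift term does not contribute). Here b(s) = s^6/2, so
  b(s)^2 = s^12/4.
Integrating from 0 to t:
  <X>_t = int_0^t (s^12/4) ds = t^13/52.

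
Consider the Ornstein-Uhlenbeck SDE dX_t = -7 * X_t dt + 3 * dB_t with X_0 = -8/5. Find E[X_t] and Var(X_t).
E[X_t] = -8*exp(-7*t)/5; Var(X_t) = 9/14 - 9*exp(-14*t)/14

The OU SDE dX = -theta X dt + sigma dB admits the integrating factor exp(theta t): d(exp(theta t) X_t) = sigma exp(theta t) dB_t. Integrating from 0 to t:
  X_t = x_0 * exp(-theta t) + sigma * int_0^t exp(-theta (t-s)) dB_s.
The Itô integral has mean 0 and (by the Itô isometry) variance sigma^2 * int_0^t exp(-2 theta (t - s)) ds = sigma^2 * (1 - exp(-2 theta t)) / (2 theta).
With theta = 7, sigma = 3, x_0 = -8/5:
  E[X_t] = -8/5 * exp(-7 t) = -8*exp(-7*t)/5
  Var(X_t) = (3)^2 * (1 - exp(-2*7 t)) / (2 * 7) = 9/14 - 9*exp(-14*t)/14.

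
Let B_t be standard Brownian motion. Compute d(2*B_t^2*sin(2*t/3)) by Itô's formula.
d(2*B_t^2*sin(2*t/3)) = (4*B_t^2*cos(2*t/3)/3 + 2*sin(2*t/3)) dt + (4*B_t*sin(2*t/3)) dB_t

Itô's formula for f(t, x): d f(t, B_t) = (f_t + (1/2) f_xx) dt + f_x dB_t. Compute partials of f(t, x) = 2*x^2*sin(2*t/3):
  f_t(t,x)  = 4*x^2*cos(2*t/3)/3
  f_x(t,x)  = 4*x*sin(2*t/3)
  f_xx(t,x) = 4*sin(2*t/3)
Assemble drift = f_t + (1/2) f_xx = 4*x^2*cos(2*t/3)/3 + 2*sin(2*t/3) and diffusion = f_x = 4*x*sin(2*t/3). Substituting x = B_t:
  d(2*B_t^2*sin(2*t/3)) = (4*B_t^2*cos(2*t/3)/3 + 2*sin(2*t/3)) dt + (4*B_t*sin(2*t/3)) dB_t.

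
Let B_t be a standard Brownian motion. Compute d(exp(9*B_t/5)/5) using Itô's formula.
d(exp(9*B_t/5)/5) = (81*exp(9*B_t/5)/250) dt + (9*exp(9*B_t/5)/25) dB_t

Itô's formula for f(B_t) gives d f(B_t) = f'(B_t) dB_t + (1/2) f''(B_t) dt. Compute derivatives of f(x) = exp(9*x/5)/5:
  f'(x)  = 9*exp(9*x/5)/25
  f''(x) = 81*exp(9*x/5)/125
Substitute x = B_t and multiply the f'' term by 1/2:
  drift     = (1/2) * (81*exp(9*x/5)/125) evaluated at B_t = 81*exp(9*B_t/5)/250
  diffusion = (9*exp(9*x/5)/25) evaluated at B_t = 9*exp(9*B_t/5)/25
Therefore d(exp(9*B_t/5)/5) = (81*exp(9*B_t/5)/250) dt + (9*exp(9*B_t/5)/25) dB_t.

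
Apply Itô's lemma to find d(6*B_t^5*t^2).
d(6*B_t^5*t^2) = (12*B_t^3*t*(B_t^2 + 5*t)) dt + (30*B_t^4*t^2) dB_t

Itô's formula for f(t, x): d f(t, B_t) = (f_t + (1/2) f_xx) dt + f_x dB_t. Compute partials of f(t, x) = 6*t^2*x^5:
  f_t(t,x)  = 12*t*x^5
  f_x(t,x)  = 30*t^2*x^4
  f_xx(t,x) = 120*t^2*x^3
Assemble drift = f_t + (1/2) f_xx = 12*t*x^3*(5*t + x^2) and diffusion = f_x = 30*t^2*x^4. Substituting x = B_t:
  d(6*B_t^5*t^2) = (12*B_t^3*t*(B_t^2 + 5*t)) dt + (30*B_t^4*t^2) dB_t.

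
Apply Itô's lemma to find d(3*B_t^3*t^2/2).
d(3*B_t^3*t^2/2) = (3*B_t*t*(2*B_t^2 + 3*t)/2) dt + (9*B_t^2*t^2/2) dB_t

Itô's formula for f(t, x): d f(t, B_t) = (f_t + (1/2) f_xx) dt + f_x dB_t. Compute partials of f(t, x) = 3*t^2*x^3/2:
  f_t(t,x)  = 3*t*x^3
  f_x(t,x)  = 9*t^2*x^2/2
  f_xx(t,x) = 9*t^2*x
Assemble drift = f_t + (1/2) f_xx = 3*t*x*(3*t + 2*x^2)/2 and diffusion = f_x = 9*t^2*x^2/2. Substituting x = B_t:
  d(3*B_t^3*t^2/2) = (3*B_t*t*(2*B_t^2 + 3*t)/2) dt + (9*B_t^2*t^2/2) dB_t.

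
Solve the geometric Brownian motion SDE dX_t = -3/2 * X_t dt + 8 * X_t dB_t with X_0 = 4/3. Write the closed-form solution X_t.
X_t = 4/3 * exp((-67/2) * t + (8) * B_t)

For GBM dX = mu X dt + sigma X dB with X_0 = x_0, apply Itô to Y = log X: dY = (mu - sigma^2/2) dt + sigma dB, so Y_t = log(x_0) + (mu - sigma^2/2) t + sigma B_t and hence X_t = x_0 * exp((mu - sigma^2/2) t + sigma B_t).
With mu = -3/2, sigma = 8, x_0 = 4/3, this gives:
  X_t = 4/3 * exp((-67/2) * t + (8) * B_t).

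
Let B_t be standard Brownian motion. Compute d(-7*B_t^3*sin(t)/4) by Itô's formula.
d(-7*B_t^3*sin(t)/4) = (-7*B_t*(B_t^2*cos(t) + 3*sin(t))/4) dt + (-21*B_t^2*sin(t)/4) dB_t

Itô's formula for f(t, x): d f(t, B_t) = (f_t + (1/2) f_xx) dt + f_x dB_t. Compute partials of f(t, x) = -7*x^3*sin(t)/4:
  f_t(t,x)  = -7*x^3*cos(t)/4
  f_x(t,x)  = -21*x^2*sin(t)/4
  f_xx(t,x) = -21*x*sin(t)/2
Assemble drift = f_t + (1/2) f_xx = -7*x*(x^2*cos(t) + 3*sin(t))/4 and diffusion = f_x = -21*x^2*sin(t)/4. Substituting x = B_t:
  d(-7*B_t^3*sin(t)/4) = (-7*B_t*(B_t^2*cos(t) + 3*sin(t))/4) dt + (-21*B_t^2*sin(t)/4) dB_t.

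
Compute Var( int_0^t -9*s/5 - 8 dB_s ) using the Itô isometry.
Var = t*(27*t^2 + 360*t + 1600)/25

The Itô integral of a deterministic integrand f(s) has mean 0 because each increment f(s) * (B_{s+ds} - B_s) has mean 0. By the Itô isometry:
  Var( int_0^t f(s) dB_s ) = E[ (int_0^t f(s) dB_s)^2 ] = int_0^t f(s)^2 ds.
Here f(s) = -9*s/5 - 8, so f(s)^2 = (9*s + 40)^2/25. Integrate:
  int_0^t ((9*s + 40)^2/25) ds = t*(27*t^2 + 360*t + 1600)/25.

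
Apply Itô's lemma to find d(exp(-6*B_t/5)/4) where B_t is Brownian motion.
d(exp(-6*B_t/5)/4) = (9*exp(-6*B_t/5)/50) dt + (-3*exp(-6*B_t/5)/10) dB_t

Itô's formula for f(B_t) gives d f(B_t) = f'(B_t) dB_t + (1/2) f''(B_t) dt. Compute derivatives of f(x) = exp(-6*x/5)/4:
  f'(x)  = -3*exp(-6*x/5)/10
  f''(x) = 9*exp(-6*x/5)/25
Substitute x = B_t and multiply the f'' term by 1/2:
  drift     = (1/2) * (9*exp(-6*x/5)/25) evaluated at B_t = 9*exp(-6*B_t/5)/50
  diffusion = (-3*exp(-6*x/5)/10) evaluated at B_t = -3*exp(-6*B_t/5)/10
Therefore d(exp(-6*B_t/5)/4) = (9*exp(-6*B_t/5)/50) dt + (-3*exp(-6*B_t/5)/10) dB_t.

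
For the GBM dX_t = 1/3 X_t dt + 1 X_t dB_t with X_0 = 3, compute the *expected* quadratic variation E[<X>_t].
E[<X>_t] = 27*exp(5*t/3)/5 - 27/5

<X>_t = int_0^t (1 * X_s)^2 ds. Taking expectation inside the integral: E[<X>_t] = 1^2 * int_0^t E[X_s^2] ds. For GBM, E[X_s^2] = x_0^2 * exp((2 mu + sigma^2) s). Integrating:
  E[<X>_t] = 1^2 * 3^2 * (exp((2*(1/3) + 1^2) t) - 1) / (2*(1/3) + 1^2)
           = 1^2 * 3^2 * (exp((5/3) t) - 1) / (5/3) = 27*exp(5*t/3)/5 - 27/5.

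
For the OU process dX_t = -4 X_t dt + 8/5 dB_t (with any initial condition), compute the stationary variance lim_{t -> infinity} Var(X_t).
lim Var(X_t) = 8/25

The OU SDE dX = -theta X dt + sigma dB admits the integrating factor exp(theta t): d(exp(theta t) X_t) = sigma exp(theta t) dB_t. Integrating from 0 to t gives X_t = x_0 * exp(-theta t) + sigma * int_0^t exp(-theta (t-s)) dB_s for any initial x_0. The Itô integral has variance (by the Itô isometry) sigma^2 * int_0^t exp(-2 theta (t - s)) ds = sigma^2 * (1 - exp(-2 theta t)) / (2 theta), independent of x_0.
With theta = 4, sigma = 8/5:
  Var(X_t) = (8/5)^2 * (1 - exp(-2*4 t)) / (2 * 4) = 8/25 - 8*exp(-8*t)/25.
As t -> infinity, exp(-2*4 t) -> 0, so the stationary variance is sigma^2 / (2 theta) = 8/25.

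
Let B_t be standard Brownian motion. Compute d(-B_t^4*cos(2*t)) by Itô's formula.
d(-B_t^4*cos(2*t)) = (2*B_t^2*(B_t^2*sin(2*t) - 3*cos(2*t))) dt + (-4*B_t^3*cos(2*t)) dB_t

Itô's formula for f(t, x): d f(t, B_t) = (f_t + (1/2) f_xx) dt + f_x dB_t. Compute partials of f(t, x) = -x^4*cos(2*t):
  f_t(t,x)  = 2*x^4*sin(2*t)
  f_x(t,x)  = -4*x^3*cos(2*t)
  f_xx(t,x) = -12*x^2*cos(2*t)
Assemble drift = f_t + (1/2) f_xx = 2*x^2*(x^2*sin(2*t) - 3*cos(2*t)) and diffusion = f_x = -4*x^3*cos(2*t). Substituting x = B_t:
  d(-B_t^4*cos(2*t)) = (2*B_t^2*(B_t^2*sin(2*t) - 3*cos(2*t))) dt + (-4*B_t^3*cos(2*t)) dB_t.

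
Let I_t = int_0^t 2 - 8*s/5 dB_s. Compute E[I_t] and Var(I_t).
E[I_t] = 0; Var(I_t) = 4*t*(16*t^2 - 60*t + 75)/75

The Itô integral of a deterministic integrand f(s) has mean 0 because each increment f(s) * (B_{s+ds} - B_s) has mean 0. By the Itô isometry:
  Var( int_0^t f(s) dB_s ) = E[ (int_0^t f(s) dB_s)^2 ] = int_0^t f(s)^2 ds.
Here f(s) = 2 - 8*s/5, so f(s)^2 = 4*(4*s - 5)^2/25. Integrate:
  int_0^t (4*(4*s - 5)^2/25) ds = 4*t*(16*t^2 - 60*t + 75)/75.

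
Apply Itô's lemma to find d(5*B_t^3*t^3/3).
d(5*B_t^3*t^3/3) = (5*B_t*t^2*(B_t^2 + t)) dt + (5*B_t^2*t^3) dB_t

Itô's formula for f(t, x): d f(t, B_t) = (f_t + (1/2) f_xx) dt + f_x dB_t. Compute partials of f(t, x) = 5*t^3*x^3/3:
  f_t(t,x)  = 5*t^2*x^3
  f_x(t,x)  = 5*t^3*x^2
  f_xx(t,x) = 10*t^3*x
Assemble drift = f_t + (1/2) f_xx = 5*t^2*x*(t + x^2) and diffusion = f_x = 5*t^3*x^2. Substituting x = B_t:
  d(5*B_t^3*t^3/3) = (5*B_t*t^2*(B_t^2 + t)) dt + (5*B_t^2*t^3) dB_t.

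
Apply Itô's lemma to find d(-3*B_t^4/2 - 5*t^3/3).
d(-3*B_t^4/2 - 5*t^3/3) = (-9*B_t^2 - 5*t^2) dt + (-6*B_t^3) dB_t

Itô's formula for f(t, x): d f(t, B_t) = (f_t + (1/2) f_xx) dt + f_x dB_t. Compute partials of f(t, x) = -5*t^3/3 - 3*x^4/2:
  f_t(t,x)  = -5*t^2
  f_x(t,x)  = -6*x^3
  f_xx(t,x) = -18*x^2
Assemble drift = f_t + (1/2) f_xx = -5*t^2 - 9*x^2 and diffusion = f_x = -6*x^3. Substituting x = B_t:
  d(-3*B_t^4/2 - 5*t^3/3) = (-9*B_t^2 - 5*t^2) dt + (-6*B_t^3) dB_t.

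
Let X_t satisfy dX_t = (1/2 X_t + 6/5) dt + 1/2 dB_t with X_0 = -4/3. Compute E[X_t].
E[X_t] = 16*exp(t/2)/15 - 12/5

Taking expectations and using E[dB_t] = 0, the mean m(t) = E[X_t] satisfies the ODE m'(t) = a m(t) + b with m(0) = x_0. With a = 1/2, b = 6/5, x_0 = -4/3, the solution is
  m(t) = x_0 * exp(a t) + (b/a) * (exp(a t) - 1)
       = (-4/3) * exp((1/2) t) + ((6/5)/(1/2)) * (exp((1/2) t) - 1)
       = 16*exp(t/2)/15 - 12/5.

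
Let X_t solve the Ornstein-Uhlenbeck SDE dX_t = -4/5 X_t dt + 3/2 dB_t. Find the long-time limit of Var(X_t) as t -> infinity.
lim Var(X_t) = 45/32

The OU SDE dX = -theta X dt + sigma dB admits the integrating factor exp(theta t): d(exp(theta t) X_t) = sigma exp(theta t) dB_t. Integrating from 0 to t gives X_t = x_0 * exp(-theta t) + sigma * int_0^t exp(-theta (t-s)) dB_s for any initial x_0. The Itô integral has variance (by the Itô isometry) sigma^2 * int_0^t exp(-2 theta (t - s)) ds = sigma^2 * (1 - exp(-2 theta t)) / (2 theta), independent of x_0.
With theta = 4/5, sigma = 3/2:
  Var(X_t) = (3/2)^2 * (1 - exp(-2*4/5 t)) / (2 * 4/5) = 45/32 - 45*exp(-8*t/5)/32.
As t -> infinity, exp(-2*4/5 t) -> 0, so the stationary variance is sigma^2 / (2 theta) = 45/32.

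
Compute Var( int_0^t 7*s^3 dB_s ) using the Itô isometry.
Var = 7*t^7

The Itô integral of a deterministic integrand f(s) has mean 0 because each increment f(s) * (B_{s+ds} - B_s) has mean 0. By the Itô isometry:
  Var( int_0^t f(s) dB_s ) = E[ (int_0^t f(s) dB_s)^2 ] = int_0^t f(s)^2 ds.
Here f(s) = 7*s^3, so f(s)^2 = 49*s^6. Integrate:
  int_0^t (49*s^6) ds = 7*t^7.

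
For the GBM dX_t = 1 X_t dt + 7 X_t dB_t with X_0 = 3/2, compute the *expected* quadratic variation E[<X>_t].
E[<X>_t] = 147*exp(51*t)/68 - 147/68

<X>_t = int_0^t (7 * X_s)^2 ds. Taking expectation inside the integral: E[<X>_t] = 7^2 * int_0^t E[X_s^2] ds. For GBM, E[X_s^2] = x_0^2 * exp((2 mu + sigma^2) s). Integrating:
  E[<X>_t] = 7^2 * (3/2)^2 * (exp((2*1 + 7^2) t) - 1) / (2*1 + 7^2)
           = 7^2 * (3/2)^2 * (exp(51 t) - 1) / 51 = 147*exp(51*t)/68 - 147/68.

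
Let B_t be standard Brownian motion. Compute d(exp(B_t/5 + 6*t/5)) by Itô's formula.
d(exp(B_t/5 + 6*t/5)) = (61*exp(B_t/5 + 6*t/5)/50) dt + (exp(B_t/5 + 6*t/5)/5) dB_t

Itô's formula for f(t, x): d f(t, B_t) = (f_t + (1/2) f_xx) dt + f_x dB_t. Compute partials of f(t, x) = exp(6*t/5 + x/5):
  f_t(t,x)  = 6*exp(6*t/5 + x/5)/5
  f_x(t,x)  = exp(6*t/5 + x/5)/5
  f_xx(t,x) = exp(6*t/5 + x/5)/25
Assemble drift = f_t + (1/2) f_xx = 61*exp(6*t/5 + x/5)/50 and diffusion = f_x = exp(6*t/5 + x/5)/5. Substituting x = B_t:
  d(exp(B_t/5 + 6*t/5)) = (61*exp(B_t/5 + 6*t/5)/50) dt + (exp(B_t/5 + 6*t/5)/5) dB_t.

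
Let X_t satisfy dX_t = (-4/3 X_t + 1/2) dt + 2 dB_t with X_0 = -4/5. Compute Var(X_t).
Var(X_t) = 3/2 - 3*exp(-8*t/3)/2

The variance V(t) = Var(X_t) satisfies V'(t) = 2 a V(t) + c^2 with V(0) = 0 (drift coefficient is linear in X, diffusion is constant). With a = -4/3, c = 2, the solution is
  V(t) = (c^2 / (2 a)) * (exp(2 a t) - 1)
       = (2^2 / (2*(-4/3))) * (exp((-8/3) t) - 1)
       = 3/2 - 3*exp(-8*t/3)/2.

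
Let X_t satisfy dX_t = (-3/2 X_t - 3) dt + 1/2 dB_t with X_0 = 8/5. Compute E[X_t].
E[X_t] = -2 + 18*exp(-3*t/2)/5

Taking expectations and using E[dB_t] = 0, the mean m(t) = E[X_t] satisfies the ODE m'(t) = a m(t) + b with m(0) = x_0. With a = -3/2, b = -3, x_0 = 8/5, the solution is
  m(t) = x_0 * exp(a t) + (b/a) * (exp(a t) - 1)
       = (8/5) * exp((-3/2) t) + ((-3)/(-3/2)) * (exp((-3/2) t) - 1)
       = -2 + 18*exp(-3*t/2)/5.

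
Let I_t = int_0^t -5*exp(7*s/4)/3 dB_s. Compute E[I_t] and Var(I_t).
E[I_t] = 0; Var(I_t) = 50*exp(7*t/2)/63 - 50/63

The Itô integral of a deterministic integrand f(s) has mean 0 because each increment f(s) * (B_{s+ds} - B_s) has mean 0. By the Itô isometry:
  Var( int_0^t f(s) dB_s ) = E[ (int_0^t f(s) dB_s)^2 ] = int_0^t f(s)^2 ds.
Here f(s) = -5*exp(7*s/4)/3, so f(s)^2 = 25*exp(7*s/2)/9. Integrate:
  int_0^t (25*exp(7*s/2)/9) ds = 50*exp(7*t/2)/63 - 50/63.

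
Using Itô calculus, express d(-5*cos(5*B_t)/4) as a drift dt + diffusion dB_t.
d(-5*cos(5*B_t)/4) = (125*cos(5*B_t)/8) dt + (25*sin(5*B_t)/4) dB_t

Itô's formula for f(B_t) gives d f(B_t) = f'(B_t) dB_t + (1/2) f''(B_t) dt. Compute derivatives of f(x) = -5*cos(5*x)/4:
  f'(x)  = 25*sin(5*x)/4
  f''(x) = 125*cos(5*x)/4
Substitute x = B_t and multiply the f'' term by 1/2:
  drift     = (1/2) * (125*cos(5*x)/4) evaluated at B_t = 125*cos(5*B_t)/8
  diffusion = (25*sin(5*x)/4) evaluated at B_t = 25*sin(5*B_t)/4
Therefore d(-5*cos(5*B_t)/4) = (125*cos(5*B_t)/8) dt + (25*sin(5*B_t)/4) dB_t.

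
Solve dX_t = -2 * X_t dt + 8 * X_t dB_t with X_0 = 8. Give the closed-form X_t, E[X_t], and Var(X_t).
X_t = 8 * exp((-34) t + (8) B_t); E[X_t] = 8*exp(-2*t); Var(X_t) = (64*exp(64*t) - 64)*exp(-4*t)

For GBM dX = mu X dt + sigma X dB with X_0 = x_0, apply Itô to Y = log X: dY = (mu - sigma^2/2) dt + sigma dB, so Y_t = log(x_0) + (mu - sigma^2/2) t + sigma B_t and hence X_t = x_0 * exp((mu - sigma^2/2) t + sigma B_t).
With mu = -2, sigma = 8, x_0 = 8, this gives:
  X_t = 8 * exp((-34) * t + (8) * B_t).
Since sigma*B_t ~ Normal(0, sigma^2 t), E[exp(sigma*B_t)] = exp(sigma^2 t / 2); so E[X_t] = x_0 * exp((mu - sigma^2/2) t) * exp(sigma^2 t / 2) = x_0 * exp(mu t) = 8*exp(-2*t).
Var(X_t) = E[X_t^2] - (E[X_t])^2 = x_0^2 * exp(2 mu t) * (exp(sigma^2 t) - 1) = (64*exp(64*t) - 64)*exp(-4*t).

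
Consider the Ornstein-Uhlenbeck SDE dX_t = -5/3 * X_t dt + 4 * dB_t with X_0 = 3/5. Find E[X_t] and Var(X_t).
E[X_t] = 3*exp(-5*t/3)/5; Var(X_t) = 24/5 - 24*exp(-10*t/3)/5

The OU SDE dX = -theta X dt + sigma dB admits the integrating factor exp(theta t): d(exp(theta t) X_t) = sigma exp(theta t) dB_t. Integrating from 0 to t:
  X_t = x_0 * exp(-theta t) + sigma * int_0^t exp(-theta (t-s)) dB_s.
The Itô integral has mean 0 and (by the Itô isometry) variance sigma^2 * int_0^t exp(-2 theta (t - s)) ds = sigma^2 * (1 - exp(-2 theta t)) / (2 theta).
With theta = 5/3, sigma = 4, x_0 = 3/5:
  E[X_t] = 3/5 * exp(-5/3 t) = 3*exp(-5*t/3)/5
  Var(X_t) = (4)^2 * (1 - exp(-2*5/3 t)) / (2 * 5/3) = 24/5 - 24*exp(-10*t/3)/5.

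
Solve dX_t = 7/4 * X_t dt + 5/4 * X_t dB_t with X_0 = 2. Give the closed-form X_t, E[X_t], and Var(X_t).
X_t = 2 * exp((31/32) t + (5/4) B_t); E[X_t] = 2*exp(7*t/4); Var(X_t) = 4*(exp(25*t/16) - 1)*exp(7*t/2)

For GBM dX = mu X dt + sigma X dB with X_0 = x_0, apply Itô to Y = log X: dY = (mu - sigma^2/2) dt + sigma dB, so Y_t = log(x_0) + (mu - sigma^2/2) t + sigma B_t and hence X_t = x_0 * exp((mu - sigma^2/2) t + sigma B_t).
With mu = 7/4, sigma = 5/4, x_0 = 2, this gives:
  X_t = 2 * exp((31/32) * t + (5/4) * B_t).
Since sigma*B_t ~ Normal(0, sigma^2 t), E[exp(sigma*B_t)] = exp(sigma^2 t / 2); so E[X_t] = x_0 * exp((mu - sigma^2/2) t) * exp(sigma^2 t / 2) = x_0 * exp(mu t) = 2*exp(7*t/4).
Var(X_t) = E[X_t^2] - (E[X_t])^2 = x_0^2 * exp(2 mu t) * (exp(sigma^2 t) - 1) = 4*(exp(25*t/16) - 1)*exp(7*t/2).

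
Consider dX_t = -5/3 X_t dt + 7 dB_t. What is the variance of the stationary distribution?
lim Var(X_t) = 147/10

The OU SDE dX = -theta X dt + sigma dB admits the integrating factor exp(theta t): d(exp(theta t) X_t) = sigma exp(theta t) dB_t. Integrating from 0 to t gives X_t = x_0 * exp(-theta t) + sigma * int_0^t exp(-theta (t-s)) dB_s for any initial x_0. The Itô integral has variance (by the Itô isometry) sigma^2 * int_0^t exp(-2 theta (t - s)) ds = sigma^2 * (1 - exp(-2 theta t)) / (2 theta), independent of x_0.
With theta = 5/3, sigma = 7:
  Var(X_t) = (7)^2 * (1 - exp(-2*5/3 t)) / (2 * 5/3) = 147/10 - 147*exp(-10*t/3)/10.
As t -> infinity, exp(-2*5/3 t) -> 0, so the stationary variance is sigma^2 / (2 theta) = 147/10.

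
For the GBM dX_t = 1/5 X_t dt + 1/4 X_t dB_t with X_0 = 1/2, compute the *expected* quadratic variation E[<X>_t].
E[<X>_t] = 5*exp(37*t/80)/148 - 5/148

<X>_t = int_0^t ((1/4) * X_s)^2 ds. Taking expectation inside the integral: E[<X>_t] = (1/4)^2 * int_0^t E[X_s^2] ds. For GBM, E[X_s^2] = x_0^2 * exp((2 mu + sigma^2) s). Integrating:
  E[<X>_t] = (1/4)^2 * (1/2)^2 * (exp((2*(1/5) + (1/4)^2) t) - 1) / (2*(1/5) + (1/4)^2)
           = (1/4)^2 * (1/2)^2 * (exp((37/80) t) - 1) / (37/80) = 5*exp(37*t/80)/148 - 5/148.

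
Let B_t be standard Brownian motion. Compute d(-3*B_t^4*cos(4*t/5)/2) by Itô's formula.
d(-3*B_t^4*cos(4*t/5)/2) = (B_t^2*(6*B_t^2*sin(4*t/5)/5 - 9*cos(4*t/5))) dt + (-6*B_t^3*cos(4*t/5)) dB_t

Itô's formula for f(t, x): d f(t, B_t) = (f_t + (1/2) f_xx) dt + f_x dB_t. Compute partials of f(t, x) = -3*x^4*cos(4*t/5)/2:
  f_t(t,x)  = 6*x^4*sin(4*t/5)/5
  f_x(t,x)  = -6*x^3*cos(4*t/5)
  f_xx(t,x) = -18*x^2*cos(4*t/5)
Assemble drift = f_t + (1/2) f_xx = x^2*(6*x^2*sin(4*t/5)/5 - 9*cos(4*t/5)) and diffusion = f_x = -6*x^3*cos(4*t/5). Substituting x = B_t:
  d(-3*B_t^4*cos(4*t/5)/2) = (B_t^2*(6*B_t^2*sin(4*t/5)/5 - 9*cos(4*t/5))) dt + (-6*B_t^3*cos(4*t/5)) dB_t.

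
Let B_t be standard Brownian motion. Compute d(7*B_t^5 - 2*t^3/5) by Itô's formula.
d(7*B_t^5 - 2*t^3/5) = (70*B_t^3 - 6*t^2/5) dt + (35*B_t^4) dB_t

Itô's formula for f(t, x): d f(t, B_t) = (f_t + (1/2) f_xx) dt + f_x dB_t. Compute partials of f(t, x) = -2*t^3/5 + 7*x^5:
  f_t(t,x)  = -6*t^2/5
  f_x(t,x)  = 35*x^4
  f_xx(t,x) = 140*x^3
Assemble drift = f_t + (1/2) f_xx = -6*t^2/5 + 70*x^3 and diffusion = f_x = 35*x^4. Substituting x = B_t:
  d(7*B_t^5 - 2*t^3/5) = (70*B_t^3 - 6*t^2/5) dt + (35*B_t^4) dB_t.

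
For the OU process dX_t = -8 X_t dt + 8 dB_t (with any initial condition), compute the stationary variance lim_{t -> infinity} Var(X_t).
lim Var(X_t) = 4

The OU SDE dX = -theta X dt + sigma dB admits the integrating factor exp(theta t): d(exp(theta t) X_t) = sigma exp(theta t) dB_t. Integrating from 0 to t gives X_t = x_0 * exp(-theta t) + sigma * int_0^t exp(-theta (t-s)) dB_s for any initial x_0. The Itô integral has variance (by the Itô isometry) sigma^2 * int_0^t exp(-2 theta (t - s)) ds = sigma^2 * (1 - exp(-2 theta t)) / (2 theta), independent of x_0.
With theta = 8, sigma = 8:
  Var(X_t) = (8)^2 * (1 - exp(-2*8 t)) / (2 * 8) = 4 - 4*exp(-16*t).
As t -> infinity, exp(-2*8 t) -> 0, so the stationary variance is sigma^2 / (2 theta) = 4.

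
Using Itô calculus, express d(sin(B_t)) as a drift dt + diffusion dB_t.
d(sin(B_t)) = (-sin(B_t)/2) dt + (cos(B_t)) dB_t

Itô's formula for f(B_t) gives d f(B_t) = f'(B_t) dB_t + (1/2) f''(B_t) dt. Compute derivatives of f(x) = sin(x):
  f'(x)  = cos(x)
  f''(x) = -sin(x)
Substitute x = B_t and multiply the f'' term by 1/2:
  drift     = (1/2) * (-sin(x)) evaluated at B_t = -sin(B_t)/2
  diffusion = (cos(x)) evaluated at B_t = cos(B_t)
Therefore d(sin(B_t)) = (-sin(B_t)/2) dt + (cos(B_t)) dB_t.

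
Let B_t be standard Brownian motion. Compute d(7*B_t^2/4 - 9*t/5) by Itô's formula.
d(7*B_t^2/4 - 9*t/5) = (-1/20) dt + (7*B_t/2) dB_t

Itô's formula for f(t, x): d f(t, B_t) = (f_t + (1/2) f_xx) dt + f_x dB_t. Compute partials of f(t, x) = -9*t/5 + 7*x^2/4:
  f_t(t,x)  = -9/5
  f_x(t,x)  = 7*x/2
  f_xx(t,x) = 7/2
Assemble drift = f_t + (1/2) f_xx = -1/20 and diffusion = f_x = 7*x/2. Substituting x = B_t:
  d(7*B_t^2/4 - 9*t/5) = (-1/20) dt + (7*B_t/2) dB_t.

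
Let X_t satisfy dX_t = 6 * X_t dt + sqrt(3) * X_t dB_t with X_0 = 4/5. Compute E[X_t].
E[X_t] = 4*exp(6*t)/5

For GBM dX = mu X dt + sigma X dB with X_0 = x_0, apply Itô to Y = log X: dY = (mu - sigma^2/2) dt + sigma dB, so Y_t = log(x_0) + (mu - sigma^2/2) t + sigma B_t and hence X_t = x_0 * exp((mu - sigma^2/2) t + sigma B_t).
With mu = 6, sigma = sqrt(3), x_0 = 4/5, this gives:
  X_t = 4/5 * exp((9/2) * t + (sqrt(3)) * B_t).
Since sigma*B_t ~ Normal(0, sigma^2 t), E[exp(sigma*B_t)] = exp(sigma^2 t / 2); so E[X_t] = x_0 * exp((mu - sigma^2/2) t) * exp(sigma^2 t / 2) = x_0 * exp(mu t) = 4*exp(6*t)/5.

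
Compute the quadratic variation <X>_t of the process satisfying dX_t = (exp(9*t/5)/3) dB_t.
<X>_t = 5*exp(18*t/5)/162 - 5/162

For an Itô process dX_t = a(t) dt + b(t) dB_t, the quadratic variation is <X>_t = int_0^t b(s)^2 ds (the drift term does not contribute). Here b(s) = exp(9*s/5)/3, so
  b(s)^2 = exp(18*s/5)/9.
Integrating from 0 to t:
  <X>_t = int_0^t (exp(18*s/5)/9) ds = 5*exp(18*t/5)/162 - 5/162.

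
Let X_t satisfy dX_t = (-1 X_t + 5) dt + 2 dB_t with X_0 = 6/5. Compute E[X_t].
E[X_t] = 5 - 19*exp(-t)/5

Taking expectations and using E[dB_t] = 0, the mean m(t) = E[X_t] satisfies the ODE m'(t) = a m(t) + b with m(0) = x_0. With a = -1, b = 5, x_0 = 6/5, the solution is
  m(t) = x_0 * exp(a t) + (b/a) * (exp(a t) - 1)
       = (6/5) * exp((-1) t) + (5/(-1)) * (exp((-1) t) - 1)
       = 5 - 19*exp(-t)/5.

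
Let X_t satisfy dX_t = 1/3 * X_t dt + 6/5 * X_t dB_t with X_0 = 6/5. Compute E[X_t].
E[X_t] = 6*exp(t/3)/5

For GBM dX = mu X dt + sigma X dB with X_0 = x_0, apply Itô to Y = log X: dY = (mu - sigma^2/2) dt + sigma dB, so Y_t = log(x_0) + (mu - sigma^2/2) t + sigma B_t and hence X_t = x_0 * exp((mu - sigma^2/2) t + sigma B_t).
With mu = 1/3, sigma = 6/5, x_0 = 6/5, this gives:
  X_t = 6/5 * exp((-29/75) * t + (6/5) * B_t).
Since sigma*B_t ~ Normal(0, sigma^2 t), E[exp(sigma*B_t)] = exp(sigma^2 t / 2); so E[X_t] = x_0 * exp((mu - sigma^2/2) t) * exp(sigma^2 t / 2) = x_0 * exp(mu t) = 6*exp(t/3)/5.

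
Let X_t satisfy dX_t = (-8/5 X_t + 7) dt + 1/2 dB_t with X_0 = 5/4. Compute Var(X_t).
Var(X_t) = 5/64 - 5*exp(-16*t/5)/64

The variance V(t) = Var(X_t) satisfies V'(t) = 2 a V(t) + c^2 with V(0) = 0 (drift coefficient is linear in X, diffusion is constant). With a = -8/5, c = 1/2, the solution is
  V(t) = (c^2 / (2 a)) * (exp(2 a t) - 1)
       = ((1/2)^2 / (2*(-8/5))) * (exp((-16/5) t) - 1)
       = 5/64 - 5*exp(-16*t/5)/64.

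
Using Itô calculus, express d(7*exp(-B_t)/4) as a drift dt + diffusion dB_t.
d(7*exp(-B_t)/4) = (7*exp(-B_t)/8) dt + (-7*exp(-B_t)/4) dB_t

Itô's formula for f(B_t) gives d f(B_t) = f'(B_t) dB_t + (1/2) f''(B_t) dt. Compute derivatives of f(x) = 7*exp(-x)/4:
  f'(x)  = -7*exp(-x)/4
  f''(x) = 7*exp(-x)/4
Substitute x = B_t and multiply the f'' term by 1/2:
  drift     = (1/2) * (7*exp(-x)/4) evaluated at B_t = 7*exp(-B_t)/8
  diffusion = (-7*exp(-x)/4) evaluated at B_t = -7*exp(-B_t)/4
Therefore d(7*exp(-B_t)/4) = (7*exp(-B_t)/8) dt + (-7*exp(-B_t)/4) dB_t.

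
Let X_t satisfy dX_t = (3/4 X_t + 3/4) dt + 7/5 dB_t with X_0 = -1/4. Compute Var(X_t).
Var(X_t) = 98*exp(3*t/2)/75 - 98/75

The variance V(t) = Var(X_t) satisfies V'(t) = 2 a V(t) + c^2 with V(0) = 0 (drift coefficient is linear in X, diffusion is constant). With a = 3/4, c = 7/5, the solution is
  V(t) = (c^2 / (2 a)) * (exp(2 a t) - 1)
       = ((7/5)^2 / (2*(3/4))) * (exp((3/2) t) - 1)
       = 98*exp(3*t/2)/75 - 98/75.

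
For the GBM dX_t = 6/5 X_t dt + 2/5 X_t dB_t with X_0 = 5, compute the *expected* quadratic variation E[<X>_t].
E[<X>_t] = 25*exp(64*t/25)/16 - 25/16

<X>_t = int_0^t ((2/5) * X_s)^2 ds. Taking expectation inside the integral: E[<X>_t] = (2/5)^2 * int_0^t E[X_s^2] ds. For GBM, E[X_s^2] = x_0^2 * exp((2 mu + sigma^2) s). Integrating:
  E[<X>_t] = (2/5)^2 * 5^2 * (exp((2*(6/5) + (2/5)^2) t) - 1) / (2*(6/5) + (2/5)^2)
           = (2/5)^2 * 5^2 * (exp((64/25) t) - 1) / (64/25) = 25*exp(64*t/25)/16 - 25/16.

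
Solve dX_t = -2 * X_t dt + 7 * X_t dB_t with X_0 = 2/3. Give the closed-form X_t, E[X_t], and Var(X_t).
X_t = 2/3 * exp((-53/2) t + (7) B_t); E[X_t] = 2*exp(-2*t)/3; Var(X_t) = (4*exp(49*t) - 4)*exp(-4*t)/9

For GBM dX = mu X dt + sigma X dB with X_0 = x_0, apply Itô to Y = log X: dY = (mu - sigma^2/2) dt + sigma dB, so Y_t = log(x_0) + (mu - sigma^2/2) t + sigma B_t and hence X_t = x_0 * exp((mu - sigma^2/2) t + sigma B_t).
With mu = -2, sigma = 7, x_0 = 2/3, this gives:
  X_t = 2/3 * exp((-53/2) * t + (7) * B_t).
Since sigma*B_t ~ Normal(0, sigma^2 t), E[exp(sigma*B_t)] = exp(sigma^2 t / 2); so E[X_t] = x_0 * exp((mu - sigma^2/2) t) * exp(sigma^2 t / 2) = x_0 * exp(mu t) = 2*exp(-2*t)/3.
Var(X_t) = E[X_t^2] - (E[X_t])^2 = x_0^2 * exp(2 mu t) * (exp(sigma^2 t) - 1) = (4*exp(49*t) - 4)*exp(-4*t)/9.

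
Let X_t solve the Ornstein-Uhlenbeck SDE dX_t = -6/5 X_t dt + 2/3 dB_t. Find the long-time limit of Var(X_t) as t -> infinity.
lim Var(X_t) = 5/27

The OU SDE dX = -theta X dt + sigma dB admits the integrating factor exp(theta t): d(exp(theta t) X_t) = sigma exp(theta t) dB_t. Integrating from 0 to t gives X_t = x_0 * exp(-theta t) + sigma * int_0^t exp(-theta (t-s)) dB_s for any initial x_0. The Itô integral has variance (by the Itô isometry) sigma^2 * int_0^t exp(-2 theta (t - s)) ds = sigma^2 * (1 - exp(-2 theta t)) / (2 theta), independent of x_0.
With theta = 6/5, sigma = 2/3:
  Var(X_t) = (2/3)^2 * (1 - exp(-2*6/5 t)) / (2 * 6/5) = 5/27 - 5*exp(-12*t/5)/27.
As t -> infinity, exp(-2*6/5 t) -> 0, so the stationary variance is sigma^2 / (2 theta) = 5/27.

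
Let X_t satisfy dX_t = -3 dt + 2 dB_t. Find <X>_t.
<X>_t = 4*t

For an Itô process dX_t = a(t) dt + b(t) dB_t, the quadratic variation is <X>_t = int_0^t b(s)^2 ds (the drift term does not contribute). Here b(s) = 2, so
  b(s)^2 = 4.
Integrating from 0 to t:
  <X>_t = int_0^t (4) ds = 4*t.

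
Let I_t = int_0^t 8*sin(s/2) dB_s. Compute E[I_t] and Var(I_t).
E[I_t] = 0; Var(I_t) = 32*t - 32*sin(t)

The Itô integral of a deterministic integrand f(s) has mean 0 because each increment f(s) * (B_{s+ds} - B_s) has mean 0. By the Itô isometry:
  Var( int_0^t f(s) dB_s ) = E[ (int_0^t f(s) dB_s)^2 ] = int_0^t f(s)^2 ds.
Here f(s) = 8*sin(s/2), so f(s)^2 = 64*sin(s/2)^2. Integrate:
  int_0^t (64*sin(s/2)^2) ds = 32*t - 32*sin(t).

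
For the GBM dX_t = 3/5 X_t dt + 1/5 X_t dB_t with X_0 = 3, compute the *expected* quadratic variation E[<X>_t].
E[<X>_t] = 9*exp(31*t/25)/31 - 9/31

<X>_t = int_0^t ((1/5) * X_s)^2 ds. Taking expectation inside the integral: E[<X>_t] = (1/5)^2 * int_0^t E[X_s^2] ds. For GBM, E[X_s^2] = x_0^2 * exp((2 mu + sigma^2) s). Integrating:
  E[<X>_t] = (1/5)^2 * 3^2 * (exp((2*(3/5) + (1/5)^2) t) - 1) / (2*(3/5) + (1/5)^2)
           = (1/5)^2 * 3^2 * (exp((31/25) t) - 1) / (31/25) = 9*exp(31*t/25)/31 - 9/31.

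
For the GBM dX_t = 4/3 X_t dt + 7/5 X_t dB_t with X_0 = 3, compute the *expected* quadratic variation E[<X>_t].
E[<X>_t] = 1323*exp(347*t/75)/347 - 1323/347

<X>_t = int_0^t ((7/5) * X_s)^2 ds. Taking expectation inside the integral: E[<X>_t] = (7/5)^2 * int_0^t E[X_s^2] ds. For GBM, E[X_s^2] = x_0^2 * exp((2 mu + sigma^2) s). Integrating:
  E[<X>_t] = (7/5)^2 * 3^2 * (exp((2*(4/3) + (7/5)^2) t) - 1) / (2*(4/3) + (7/5)^2)
           = (7/5)^2 * 3^2 * (exp((347/75) t) - 1) / (347/75) = 1323*exp(347*t/75)/347 - 1323/347.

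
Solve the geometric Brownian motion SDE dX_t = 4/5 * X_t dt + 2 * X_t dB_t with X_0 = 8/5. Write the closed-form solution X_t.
X_t = 8/5 * exp((-6/5) * t + (2) * B_t)

For GBM dX = mu X dt + sigma X dB with X_0 = x_0, apply Itô to Y = log X: dY = (mu - sigma^2/2) dt + sigma dB, so Y_t = log(x_0) + (mu - sigma^2/2) t + sigma B_t and hence X_t = x_0 * exp((mu - sigma^2/2) t + sigma B_t).
With mu = 4/5, sigma = 2, x_0 = 8/5, this gives:
  X_t = 8/5 * exp((-6/5) * t + (2) * B_t).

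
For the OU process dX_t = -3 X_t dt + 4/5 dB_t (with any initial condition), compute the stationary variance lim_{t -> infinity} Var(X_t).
lim Var(X_t) = 8/75

The OU SDE dX = -theta X dt + sigma dB admits the integrating factor exp(theta t): d(exp(theta t) X_t) = sigma exp(theta t) dB_t. Integrating from 0 to t gives X_t = x_0 * exp(-theta t) + sigma * int_0^t exp(-theta (t-s)) dB_s for any initial x_0. The Itô integral has variance (by the Itô isometry) sigma^2 * int_0^t exp(-2 theta (t - s)) ds = sigma^2 * (1 - exp(-2 theta t)) / (2 theta), independent of x_0.
With theta = 3, sigma = 4/5:
  Var(X_t) = (4/5)^2 * (1 - exp(-2*3 t)) / (2 * 3) = 8/75 - 8*exp(-6*t)/75.
As t -> infinity, exp(-2*3 t) -> 0, so the stationary variance is sigma^2 / (2 theta) = 8/75.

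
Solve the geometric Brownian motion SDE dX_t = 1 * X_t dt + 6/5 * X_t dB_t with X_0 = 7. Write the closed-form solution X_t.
X_t = 7 * exp((7/25) * t + (6/5) * B_t)

For GBM dX = mu X dt + sigma X dB with X_0 = x_0, apply Itô to Y = log X: dY = (mu - sigma^2/2) dt + sigma dB, so Y_t = log(x_0) + (mu - sigma^2/2) t + sigma B_t and hence X_t = x_0 * exp((mu - sigma^2/2) t + sigma B_t).
With mu = 1, sigma = 6/5, x_0 = 7, this gives:
  X_t = 7 * exp((7/25) * t + (6/5) * B_t).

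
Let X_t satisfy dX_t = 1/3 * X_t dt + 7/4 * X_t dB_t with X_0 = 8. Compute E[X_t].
E[X_t] = 8*exp(t/3)

For GBM dX = mu X dt + sigma X dB with X_0 = x_0, apply Itô to Y = log X: dY = (mu - sigma^2/2) dt + sigma dB, so Y_t = log(x_0) + (mu - sigma^2/2) t + sigma B_t and hence X_t = x_0 * exp((mu - sigma^2/2) t + sigma B_t).
With mu = 1/3, sigma = 7/4, x_0 = 8, this gives:
  X_t = 8 * exp((-115/96) * t + (7/4) * B_t).
Since sigma*B_t ~ Normal(0, sigma^2 t), E[exp(sigma*B_t)] = exp(sigma^2 t / 2); so E[X_t] = x_0 * exp((mu - sigma^2/2) t) * exp(sigma^2 t / 2) = x_0 * exp(mu t) = 8*exp(t/3).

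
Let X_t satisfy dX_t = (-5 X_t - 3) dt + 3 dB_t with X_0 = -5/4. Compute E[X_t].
E[X_t] = -3/5 - 13*exp(-5*t)/20

Taking expectations and using E[dB_t] = 0, the mean m(t) = E[X_t] satisfies the ODE m'(t) = a m(t) + b with m(0) = x_0. With a = -5, b = -3, x_0 = -5/4, the solution is
  m(t) = x_0 * exp(a t) + (b/a) * (exp(a t) - 1)
       = (-5/4) * exp((-5) t) + ((-3)/(-5)) * (exp((-5) t) - 1)
       = -3/5 - 13*exp(-5*t)/20.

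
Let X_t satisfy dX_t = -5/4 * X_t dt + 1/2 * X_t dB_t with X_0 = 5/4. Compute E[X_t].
E[X_t] = 5*exp(-5*t/4)/4

For GBM dX = mu X dt + sigma X dB with X_0 = x_0, apply Itô to Y = log X: dY = (mu - sigma^2/2) dt + sigma dB, so Y_t = log(x_0) + (mu - sigma^2/2) t + sigma B_t and hence X_t = x_0 * exp((mu - sigma^2/2) t + sigma B_t).
With mu = -5/4, sigma = 1/2, x_0 = 5/4, this gives:
  X_t = 5/4 * exp((-11/8) * t + (1/2) * B_t).
Since sigma*B_t ~ Normal(0, sigma^2 t), E[exp(sigma*B_t)] = exp(sigma^2 t / 2); so E[X_t] = x_0 * exp((mu - sigma^2/2) t) * exp(sigma^2 t / 2) = x_0 * exp(mu t) = 5*exp(-5*t/4)/4.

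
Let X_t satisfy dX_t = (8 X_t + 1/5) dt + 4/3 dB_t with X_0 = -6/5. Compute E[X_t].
E[X_t] = -47*exp(8*t)/40 - 1/40

Taking expectations and using E[dB_t] = 0, the mean m(t) = E[X_t] satisfies the ODE m'(t) = a m(t) + b with m(0) = x_0. With a = 8, b = 1/5, x_0 = -6/5, the solution is
  m(t) = x_0 * exp(a t) + (b/a) * (exp(a t) - 1)
       = (-6/5) * exp(8 t) + ((1/5)/8) * (exp(8 t) - 1)
       = -47*exp(8*t)/40 - 1/40.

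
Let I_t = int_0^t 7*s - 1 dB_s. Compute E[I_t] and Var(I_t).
E[I_t] = 0; Var(I_t) = t*(49*t^2 - 21*t + 3)/3

The Itô integral of a deterministic integrand f(s) has mean 0 because each increment f(s) * (B_{s+ds} - B_s) has mean 0. By the Itô isometry:
  Var( int_0^t f(s) dB_s ) = E[ (int_0^t f(s) dB_s)^2 ] = int_0^t f(s)^2 ds.
Here f(s) = 7*s - 1, so f(s)^2 = (7*s - 1)^2. Integrate:
  int_0^t ((7*s - 1)^2) ds = t*(49*t^2 - 21*t + 3)/3.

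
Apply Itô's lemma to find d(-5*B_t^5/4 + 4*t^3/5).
d(-5*B_t^5/4 + 4*t^3/5) = (-25*B_t^3/2 + 12*t^2/5) dt + (-25*B_t^4/4) dB_t

Itô's formula for f(t, x): d f(t, B_t) = (f_t + (1/2) f_xx) dt + f_x dB_t. Compute partials of f(t, x) = 4*t^3/5 - 5*x^5/4:
  f_t(t,x)  = 12*t^2/5
  f_x(t,x)  = -25*x^4/4
  f_xx(t,x) = -25*x^3
Assemble drift = f_t + (1/2) f_xx = 12*t^2/5 - 25*x^3/2 and diffusion = f_x = -25*x^4/4. Substituting x = B_t:
  d(-5*B_t^5/4 + 4*t^3/5) = (-25*B_t^3/2 + 12*t^2/5) dt + (-25*B_t^4/4) dB_t.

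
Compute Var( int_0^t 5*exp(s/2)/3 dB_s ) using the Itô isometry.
Var = 25*exp(t)/9 - 25/9

The Itô integral of a deterministic integrand f(s) has mean 0 because each increment f(s) * (B_{s+ds} - B_s) has mean 0. By the Itô isometry:
  Var( int_0^t f(s) dB_s ) = E[ (int_0^t f(s) dB_s)^2 ] = int_0^t f(s)^2 ds.
Here f(s) = 5*exp(s/2)/3, so f(s)^2 = 25*exp(s)/9. Integrate:
  int_0^t (25*exp(s)/9) ds = 25*exp(t)/9 - 25/9.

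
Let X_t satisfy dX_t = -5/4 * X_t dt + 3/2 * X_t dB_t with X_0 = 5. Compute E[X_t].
E[X_t] = 5*exp(-5*t/4)

For GBM dX = mu X dt + sigma X dB with X_0 = x_0, apply Itô to Y = log X: dY = (mu - sigma^2/2) dt + sigma dB, so Y_t = log(x_0) + (mu - sigma^2/2) t + sigma B_t and hence X_t = x_0 * exp((mu - sigma^2/2) t + sigma B_t).
With mu = -5/4, sigma = 3/2, x_0 = 5, this gives:
  X_t = 5 * exp((-19/8) * t + (3/2) * B_t).
Since sigma*B_t ~ Normal(0, sigma^2 t), E[exp(sigma*B_t)] = exp(sigma^2 t / 2); so E[X_t] = x_0 * exp((mu - sigma^2/2) t) * exp(sigma^2 t / 2) = x_0 * exp(mu t) = 5*exp(-5*t/4).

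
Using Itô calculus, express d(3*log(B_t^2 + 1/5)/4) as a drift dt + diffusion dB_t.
d(3*log(B_t^2 + 1/5)/4) = (15*(1 - 5*B_t^2)/(4*(5*B_t^2 + 1)^2)) dt + (15*B_t/(2*(5*B_t^2 + 1))) dB_t

Itô's formula for f(B_t) gives d f(B_t) = f'(B_t) dB_t + (1/2) f''(B_t) dt. Compute derivatives of f(x) = 3*log(x^2 + 1/5)/4:
  f'(x)  = 15*x/(2*(5*x^2 + 1))
  f''(x) = 15*(1 - 5*x^2)/(2*(5*x^2 + 1)^2)
Substitute x = B_t and multiply the f'' term by 1/2:
  drift     = (1/2) * (15*(1 - 5*x^2)/(2*(5*x^2 + 1)^2)) evaluated at B_t = 15*(1 - 5*B_t^2)/(4*(5*B_t^2 + 1)^2)
  diffusion = (15*x/(2*(5*x^2 + 1))) evaluated at B_t = 15*B_t/(2*(5*B_t^2 + 1))
Therefore d(3*log(B_t^2 + 1/5)/4) = (15*(1 - 5*B_t^2)/(4*(5*B_t^2 + 1)^2)) dt + (15*B_t/(2*(5*B_t^2 + 1))) dB_t.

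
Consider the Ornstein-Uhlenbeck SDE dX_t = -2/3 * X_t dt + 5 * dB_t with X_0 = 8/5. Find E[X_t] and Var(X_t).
E[X_t] = 8*exp(-2*t/3)/5; Var(X_t) = 75/4 - 75*exp(-4*t/3)/4

The OU SDE dX = -theta X dt + sigma dB admits the integrating factor exp(theta t): d(exp(theta t) X_t) = sigma exp(theta t) dB_t. Integrating from 0 to t:
  X_t = x_0 * exp(-theta t) + sigma * int_0^t exp(-theta (t-s)) dB_s.
The Itô integral has mean 0 and (by the Itô isometry) variance sigma^2 * int_0^t exp(-2 theta (t - s)) ds = sigma^2 * (1 - exp(-2 theta t)) / (2 theta).
With theta = 2/3, sigma = 5, x_0 = 8/5:
  E[X_t] = 8/5 * exp(-2/3 t) = 8*exp(-2*t/3)/5
  Var(X_t) = (5)^2 * (1 - exp(-2*2/3 t)) / (2 * 2/3) = 75/4 - 75*exp(-4*t/3)/4.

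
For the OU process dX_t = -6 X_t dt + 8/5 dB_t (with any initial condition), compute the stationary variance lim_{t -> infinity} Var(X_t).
lim Var(X_t) = 16/75

The OU SDE dX = -theta X dt + sigma dB admits the integrating factor exp(theta t): d(exp(theta t) X_t) = sigma exp(theta t) dB_t. Integrating from 0 to t gives X_t = x_0 * exp(-theta t) + sigma * int_0^t exp(-theta (t-s)) dB_s for any initial x_0. The Itô integral has variance (by the Itô isometry) sigma^2 * int_0^t exp(-2 theta (t - s)) ds = sigma^2 * (1 - exp(-2 theta t)) / (2 theta), independent of x_0.
With theta = 6, sigma = 8/5:
  Var(X_t) = (8/5)^2 * (1 - exp(-2*6 t)) / (2 * 6) = 16/75 - 16*exp(-12*t)/75.
As t -> infinity, exp(-2*6 t) -> 0, so the stationary variance is sigma^2 / (2 theta) = 16/75.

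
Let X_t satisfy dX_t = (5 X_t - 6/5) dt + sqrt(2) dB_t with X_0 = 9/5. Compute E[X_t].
E[X_t] = 39*exp(5*t)/25 + 6/25

Taking expectations and using E[dB_t] = 0, the mean m(t) = E[X_t] satisfies the ODE m'(t) = a m(t) + b with m(0) = x_0. With a = 5, b = -6/5, x_0 = 9/5, the solution is
  m(t) = x_0 * exp(a t) + (b/a) * (exp(a t) - 1)
       = (9/5) * exp(5 t) + ((-6/5)/5) * (exp(5 t) - 1)
       = 39*exp(5*t)/25 + 6/25.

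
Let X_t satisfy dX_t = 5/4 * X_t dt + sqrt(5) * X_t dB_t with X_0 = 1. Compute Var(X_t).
Var(X_t) = (exp(5*t) - 1)*exp(5*t/2)

For GBM dX = mu X dt + sigma X dB with X_0 = x_0, apply Itô to Y = log X: dY = (mu - sigma^2/2) dt + sigma dB, so Y_t = log(x_0) + (mu - sigma^2/2) t + sigma B_t and hence X_t = x_0 * exp((mu - sigma^2/2) t + sigma B_t).
With mu = 5/4, sigma = sqrt(5), x_0 = 1, this gives:
  X_t = 1 * exp((-5/4) * t + (sqrt(5)) * B_t).
Since sigma*B_t ~ Normal(0, sigma^2 t), E[exp(sigma*B_t)] = exp(sigma^2 t / 2); so E[X_t] = x_0 * exp((mu - sigma^2/2) t) * exp(sigma^2 t / 2) = x_0 * exp(mu t) = exp(5*t/4).
Var(X_t) = E[X_t^2] - (E[X_t])^2 = x_0^2 * exp(2 mu t) * (exp(sigma^2 t) - 1) = (exp(5*t) - 1)*exp(5*t/2).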